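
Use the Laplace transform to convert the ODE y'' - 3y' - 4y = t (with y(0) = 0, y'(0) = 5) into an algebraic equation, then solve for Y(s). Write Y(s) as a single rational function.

Y(s) = (5*s^2 + 1)/(s^4 - 3*s^3 - 4*s^2)

Apply the Laplace transform to the equation.
Using L{y''} = s^2 Y - s·y(0) - y'(0) and L{y'} = sY - y(0), with y(0) = 0, y'(0) = 5, the left side becomes (s^2 - 3*s - 4)Y - (5).
The right side is L{t} = s^(-2).
So (s^2 - 3*s - 4)Y = s^(-2) + (5).
Isolate Y and clear denominators.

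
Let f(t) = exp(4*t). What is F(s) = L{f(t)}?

L{e^(4t)} = 1/(s - 4).

F(s) = 1/(s - 4)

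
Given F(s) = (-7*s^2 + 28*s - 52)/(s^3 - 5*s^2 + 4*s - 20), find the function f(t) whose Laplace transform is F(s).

f(t) = -3*exp(5*t) + 4*sin(2*t) - 4*cos(2*t)

Factor the denominator: s^3 - 5*s^2 + 4*s - 20 = (s - 5)*(s^2 + 4).
Partial fraction decomposition gives [-3/(s - 5)] + [-4*s/(s^2 + 4)] + [8/(s^2 + 4)].
Invert each term: -3/(s - 5) ↔ -3e^(5t); -4·s/(s^2 + 4) ↔ -4cos(2t); 4·2/(s^2 + 4) ↔ 4sin(2t).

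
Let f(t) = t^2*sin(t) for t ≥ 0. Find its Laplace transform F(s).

L{sin(t)} = 1/(s^2 + 1).
Then apply L{t^2·g(t)} = (-1)^2 d^2/ds^2[G(s)] with G(s) = 1/(s^2 + 1):
differentiating 2 times and applying the sign gives 2*(3*s^2 - 1)/(s^2 + 1)^3.

F(s) = 2*(3*s^2 - 1)/(s^2 + 1)^3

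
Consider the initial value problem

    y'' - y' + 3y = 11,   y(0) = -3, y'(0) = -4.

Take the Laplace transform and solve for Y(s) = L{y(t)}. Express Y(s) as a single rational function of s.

Y(s) = (-3*s^2 - s + 11)/(s^3 - s^2 + 3*s)

Take the Laplace transform of both sides.
Using L{y''} = s^2 Y - s·y(0) - y'(0) and L{y'} = sY - y(0), with y(0) = -3, y'(0) = -4, the left side becomes (s^2 - s + 3)Y - (-3*s - 1).
The right side is L{11} = 11/s.
So (s^2 - s + 3)Y = 11/s + (-3*s - 1).
Solve for Y(s) and write it as one ratio of polynomials.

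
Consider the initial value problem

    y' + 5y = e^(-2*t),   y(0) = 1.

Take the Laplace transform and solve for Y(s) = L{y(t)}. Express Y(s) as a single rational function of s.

Y(s) = (s + 3)/(s^2 + 7*s + 10)

Apply the Laplace transform to the equation.
Using L{y'} = sY - y(0) = sY - 1, the left side becomes (s + 5)Y - (1).
The right side is L{e^(-2*t)} = 1/(s + 2).
So (s + 5)Y = 1/(s + 2) + (1).
Divide through and combine into a single rational function.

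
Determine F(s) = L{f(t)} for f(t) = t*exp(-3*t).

L{e^(-3t)} = 1/(s + 3).
Then apply L{t·g(t)} = -d/ds[G(s)] with G(s) = 1/(s + 3):
differentiating 1 time and applying the sign gives (s + 3)^(-2).

F(s) = (s + 3)^(-2)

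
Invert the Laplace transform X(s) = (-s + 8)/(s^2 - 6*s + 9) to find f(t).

Factor the denominator: s^2 - 6*s + 9 = (s - 3)^2.
Partial fraction decomposition gives [-1/(s - 3)] + [5/(s - 3)^2].
Invert each term: -1/(s - 3) ↔ -e^(3t); 5/(s - 3)^2 ↔ 5t·e^(3t).

f(t) = 5*t*exp(3*t) - exp(3*t)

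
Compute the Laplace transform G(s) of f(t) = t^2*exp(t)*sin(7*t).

L{sin(7t)} = 7/(s^2 + 49).
Multiplying by e^(t) shifts s → s - 1, so L{exp(t)*sin(7*t)} = 7/((s - 1)^2 + 49).
Then apply L{t^2·g(t)} = (-1)^2 d^2/ds^2[H(s)] with H(s) = 7/((s - 1)^2 + 49):
differentiating 2 times and applying the sign gives 14*(3*s^2 - 6*s - 46)/(s^2 - 2*s + 50)^3.

G(s) = 14*(3*s^2 - 6*s - 46)/(s^2 - 2*s + 50)^3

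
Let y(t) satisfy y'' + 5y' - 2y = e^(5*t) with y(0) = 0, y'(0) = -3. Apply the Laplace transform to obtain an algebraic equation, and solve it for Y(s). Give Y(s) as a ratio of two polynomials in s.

Y(s) = (-3*s + 16)/(s^3 - 27*s + 10)

Apply the Laplace transform to the equation.
The derivative rules (L{y''} = s^2 Y - s·y(0) - y'(0) and L{y'} = sY - y(0), with y(0) = 0, y'(0) = -3) turn the left side into (s^2 + 5*s - 2)Y - (-3).
The right side is L{e^(5*t)} = 1/(s - 5).
So (s^2 + 5*s - 2)Y = 1/(s - 5) + (-3).
Solve for Y(s) and write it as one ratio of polynomials.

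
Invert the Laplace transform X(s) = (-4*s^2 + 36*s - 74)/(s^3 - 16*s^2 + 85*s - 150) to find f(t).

Factor the denominator: s^3 - 16*s^2 + 85*s - 150 = (s - 6)*(s - 5)^2.
Partial fraction decomposition gives [-2/(s - 5)] + [-6/(s - 5)^2] + [-2/(s - 6)].
Invert each term: -2/(s - 5) ↔ -2e^(5t); -6/(s - 5)^2 ↔ -6t·e^(5t); -2/(s - 6) ↔ -2e^(6t).

f(t) = -6*t*exp(5*t) - 2*exp(6*t) - 2*exp(5*t)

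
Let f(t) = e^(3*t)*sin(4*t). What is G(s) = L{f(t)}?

G(s) = 4/((s - 3)^2 + 16)

L{sin(4t)} = 4/(s^2 + 16).
By the first shifting theorem, multiplying by e^(3t) replaces s with s - 3.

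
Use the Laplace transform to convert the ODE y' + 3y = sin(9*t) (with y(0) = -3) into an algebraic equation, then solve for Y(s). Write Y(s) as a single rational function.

Y(s) = (-3*s^2 - 234)/(s^3 + 3*s^2 + 81*s + 243)

Transform both sides with L{·}.
With L{y'} = sY - y(0) = sY - (-3): the LHS transforms to (s + 3)Y - (-3).
The right side is L{sin(9*t)} = 9/(s^2 + 81).
So (s + 3)Y = 9/(s^2 + 81) + (-3).
Divide through and combine into a single rational function.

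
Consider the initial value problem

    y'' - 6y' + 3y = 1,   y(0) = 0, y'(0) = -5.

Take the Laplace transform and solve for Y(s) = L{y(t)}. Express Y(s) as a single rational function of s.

Laplace-transform each side.
With L{y''} = s^2 Y - s·y(0) - y'(0) and L{y'} = sY - y(0), with y(0) = 0, y'(0) = -5: the LHS transforms to (s^2 - 6*s + 3)Y - (-5).
The right side is L{1} = 1/s.
So (s^2 - 6*s + 3)Y = 1/s + (-5).
Divide through and combine into a single rational function.

Y(s) = (-5*s + 1)/(s^3 - 6*s^2 + 3*s)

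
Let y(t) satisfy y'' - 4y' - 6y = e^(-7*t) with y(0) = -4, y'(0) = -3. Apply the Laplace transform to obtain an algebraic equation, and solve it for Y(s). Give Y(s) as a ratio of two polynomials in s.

Y(s) = (-4*s^2 - 15*s + 92)/(s^3 + 3*s^2 - 34*s - 42)

Apply the Laplace transform to the equation.
With L{y''} = s^2 Y - s·y(0) - y'(0) and L{y'} = sY - y(0), with y(0) = -4, y'(0) = -3: the LHS transforms to (s^2 - 4*s - 6)Y - (-4*s + 13).
The right side is L{e^(-7*t)} = 1/(s + 7).
So (s^2 - 4*s - 6)Y = 1/(s + 7) + (-4*s + 13).
Solve for Y(s) and write it as one ratio of polynomials.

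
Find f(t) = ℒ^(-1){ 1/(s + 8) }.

Since L{e^(-8t)} = 1/(s + 8), the inverse is exp(-8*t).

f(t) = exp(-8*t)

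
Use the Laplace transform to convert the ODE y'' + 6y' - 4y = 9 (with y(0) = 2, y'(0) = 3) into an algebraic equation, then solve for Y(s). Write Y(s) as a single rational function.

Take the Laplace transform of both sides.
Using L{y''} = s^2 Y - s·y(0) - y'(0) and L{y'} = sY - y(0), with y(0) = 2, y'(0) = 3, the left side becomes (s^2 + 6*s - 4)Y - (2*s + 15).
The right side is L{9} = 9/s.
So (s^2 + 6*s - 4)Y = 9/s + (2*s + 15).
Isolate Y and clear denominators.

Y(s) = (2*s^2 + 15*s + 9)/(s^3 + 6*s^2 - 4*s)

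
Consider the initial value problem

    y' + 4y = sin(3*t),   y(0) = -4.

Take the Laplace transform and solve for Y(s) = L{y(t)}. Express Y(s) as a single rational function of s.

Laplace-transform each side.
With L{y'} = sY - y(0) = sY - (-4): the LHS transforms to (s + 4)Y - (-4).
The right side is L{sin(3*t)} = 3/(s^2 + 9).
So (s + 4)Y = 3/(s^2 + 9) + (-4).
Divide through and combine into a single rational function.

Y(s) = (-4*s^2 - 33)/(s^3 + 4*s^2 + 9*s + 36)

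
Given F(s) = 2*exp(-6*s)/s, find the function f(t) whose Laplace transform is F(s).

The factor e^(-6s) signals a time shift by c = 6 (second shifting theorem).
L{2} = 2/s, so L^-1{2/s} = 2.
Hence the inverse is u(t - 6) times that function evaluated at t - 6.

f(t) = Heaviside(t - 6)*(2)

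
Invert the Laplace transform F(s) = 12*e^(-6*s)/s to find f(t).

f(t) = Heaviside(t - 6)*(12)

The factor e^(-6s) signals a time shift by c = 6 (second shifting theorem).
L{12} = 12/s, so L^-1{12/s} = 12.
Hence the inverse is u(t - 6) times that function evaluated at t - 6.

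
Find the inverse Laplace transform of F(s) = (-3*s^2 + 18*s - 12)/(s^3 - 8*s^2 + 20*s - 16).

-6*t*exp(2*t) + 3*exp(4*t) - 6*exp(2*t)

Factor the denominator: s^3 - 8*s^2 + 20*s - 16 = (s - 4)*(s - 2)^2.
Partial fraction decomposition gives [-6/(s - 2)] + [-6/(s - 2)^2] + [3/(s - 4)].
Invert each term: -6/(s - 2) ↔ -6e^(2t); -6/(s - 2)^2 ↔ -6t·e^(2t); 3/(s - 4) ↔ 3e^(4t).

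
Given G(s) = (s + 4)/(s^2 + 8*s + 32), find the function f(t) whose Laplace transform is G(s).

f(t) = exp(-4*t)*cos(4*t)

Rewrite the denominator: s^2 + 8*s + 32 = (s + 4)^2 + 16.
The form in (s + 4) signals a first-shifting-theorem factor e^(-4t).
Since L{cos(4t)} = s/(s^2 + 16), the inverse is e^(-4*t)*cos(4*t).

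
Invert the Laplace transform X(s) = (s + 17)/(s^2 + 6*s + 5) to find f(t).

Factor the denominator: s^2 + 6*s + 5 = (s + 1)*(s + 5).
Partial fraction decomposition gives [-3/(s + 5)] + [4/(s + 1)].
Invert each term: -3/(s + 5) ↔ -3e^(-5t); 4/(s + 1) ↔ 4e^(-t).

f(t) = 4*exp(-t) - 3*exp(-5*t)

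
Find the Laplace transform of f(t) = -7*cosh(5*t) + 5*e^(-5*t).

By linearity of the Laplace transform, transform each term separately.
(-7)·[L{cosh(5t)} = s/(s^2 - 25)]; (5)·[L{e^(-5t)} = 1/(s + 5)].

-7*s/(s^2 - 25) + 5/(s + 5)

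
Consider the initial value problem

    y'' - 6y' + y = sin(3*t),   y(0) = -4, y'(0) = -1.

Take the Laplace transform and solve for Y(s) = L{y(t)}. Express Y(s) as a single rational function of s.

Laplace-transform each side.
With L{y''} = s^2 Y - s·y(0) - y'(0) and L{y'} = sY - y(0), with y(0) = -4, y'(0) = -1: the LHS transforms to (s^2 - 6*s + 1)Y - (-4*s + 23).
The right side is L{sin(3*t)} = 3/(s^2 + 9).
So (s^2 - 6*s + 1)Y = 3/(s^2 + 9) + (-4*s + 23).
Solve for Y(s) and write it as one ratio of polynomials.

Y(s) = (-4*s^3 + 23*s^2 - 36*s + 210)/(s^4 - 6*s^3 + 10*s^2 - 54*s + 9)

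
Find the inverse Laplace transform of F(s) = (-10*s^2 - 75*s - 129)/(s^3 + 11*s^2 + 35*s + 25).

t*exp(-5*t) - 4*exp(-t) - 6*exp(-5*t)

Factor the denominator: s^3 + 11*s^2 + 35*s + 25 = (s + 1)*(s + 5)^2.
Partial fraction decomposition gives [-6/(s + 5)] + [(s + 5)^(-2)] + [-4/(s + 1)].
Invert each term: -6/(s + 5) ↔ -6e^(-5t); 1/(s + 5)^2 ↔ t·e^(-5t); -4/(s + 1) ↔ -4e^(-t).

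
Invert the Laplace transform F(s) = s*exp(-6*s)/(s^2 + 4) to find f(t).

The factor e^(-6s) signals a time shift by c = 6 (second shifting theorem).
L{cos(2t)} = s/(s^2 + 4), so L^-1{s/(s^2 + 4)} = cos(2*t).
Hence the inverse is u(t - 6) times that function evaluated at t - 6.

f(t) = Heaviside(t - 6)*(cos(2*t - 12))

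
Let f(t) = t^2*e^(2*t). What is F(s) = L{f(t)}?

L{e^(2t)} = 1/(s - 2).
Then apply L{t^2·g(t)} = (-1)^2 d^2/ds^2[G(s)] with G(s) = 1/(s - 2):
differentiating 2 times and applying the sign gives 2/(s - 2)^3.

F(s) = 2/(s - 2)^3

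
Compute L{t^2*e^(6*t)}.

L{t^2} = 2!/s^3 = 2/s^3.
By the first shifting theorem, multiplying by e^(6t) replaces s with s - 6.

2/(s - 6)^3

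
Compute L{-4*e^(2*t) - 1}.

Apply the Laplace transform termwise.
L{-1} = -1/s; (-4)·[L{e^(2t)} = 1/(s - 2)].

-4/(s - 2) - 1/s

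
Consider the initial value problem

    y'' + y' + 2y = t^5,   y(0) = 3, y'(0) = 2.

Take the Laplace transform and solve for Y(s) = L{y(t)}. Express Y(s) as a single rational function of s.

Y(s) = (3*s^7 + 5*s^6 + 120)/(s^8 + s^7 + 2*s^6)

Apply the Laplace transform to the equation.
The derivative rules (L{y''} = s^2 Y - s·y(0) - y'(0) and L{y'} = sY - y(0), with y(0) = 3, y'(0) = 2) turn the left side into (s^2 + s + 2)Y - (3*s + 5).
The right side is L{t^5} = 120/s^6.
So (s^2 + s + 2)Y = 120/s^6 + (3*s + 5).
Isolate Y and clear denominators.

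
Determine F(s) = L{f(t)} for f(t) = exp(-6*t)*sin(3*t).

F(s) = 3/((s + 6)^2 + 9)

L{sin(3t)} = 3/(s^2 + 9).
By the first shifting theorem, multiplying by e^(-6t) replaces s with s + 6.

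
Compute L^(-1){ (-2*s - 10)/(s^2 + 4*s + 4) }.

Factor the denominator: s^2 + 4*s + 4 = (s + 2)^2.
Partial fraction decomposition gives [-2/(s + 2)] + [-6/(s + 2)^2].
Invert each term: -2/(s + 2) ↔ -2e^(-2t); -6/(s + 2)^2 ↔ -6t·e^(-2t).

-6*t*exp(-2*t) - 2*exp(-2*t)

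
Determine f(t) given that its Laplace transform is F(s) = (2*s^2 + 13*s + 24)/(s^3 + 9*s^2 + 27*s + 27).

f(t) = 3*t^2*exp(-3*t)/2 + t*exp(-3*t) + 2*exp(-3*t)

Factor the denominator: s^3 + 9*s^2 + 27*s + 27 = (s + 3)^3.
Partial fraction decomposition gives [2/(s + 3)] + [(s + 3)^(-2)] + [3/(s + 3)^3].
Invert each term: 2/(s + 3) ↔ 2e^(-3t); 1/(s + 3)^2 ↔ t·e^(-3t); 3/(s + 3)^3 ↔ (3/2)t^2·e^(-3t).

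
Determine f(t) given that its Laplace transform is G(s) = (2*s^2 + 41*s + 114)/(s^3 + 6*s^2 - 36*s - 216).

Factor the denominator: s^3 + 6*s^2 - 36*s - 216 = (s - 6)*(s + 6)^2.
Partial fraction decomposition gives [-1/(s + 6)] + [5/(s + 6)^2] + [3/(s - 6)].
Invert each term: -1/(s + 6) ↔ -e^(-6t); 5/(s + 6)^2 ↔ 5t·e^(-6t); 3/(s - 6) ↔ 3e^(6t).

f(t) = 5*t*exp(-6*t) + 3*exp(6*t) - exp(-6*t)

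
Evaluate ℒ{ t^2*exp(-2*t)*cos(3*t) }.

2*(s + 2)*(s^2 + 4*s - 23)/(s^2 + 4*s + 13)^3

L{cos(3t)} = s/(s^2 + 9).
Multiplying by e^(-2t) shifts s → s + 2, so L{exp(-2*t)*cos(3*t)} = (s + 2)/((s + 2)^2 + 9).
Then apply L{t^2·g(t)} = (-1)^2 d^2/ds^2[H(s)] with H(s) = (s + 2)/((s + 2)^2 + 9):
differentiating 2 times and applying the sign gives 2*(s + 2)*(s^2 + 4*s - 23)/(s^2 + 4*s + 13)^3.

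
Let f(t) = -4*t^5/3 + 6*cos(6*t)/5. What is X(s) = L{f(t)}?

X(s) = 6*s/(5*(s^2 + 36)) - 160/s^6

The transform is linear, so treat each term independently.
(6/5)·[L{cos(6t)} = s/(s^2 + 36)]; (-4/3)·[L{t^5} = 5!/s^6 = 120/s^6].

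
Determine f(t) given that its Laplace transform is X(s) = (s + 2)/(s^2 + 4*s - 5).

Rewrite the denominator: s^2 + 4*s - 5 = (s + 2)^2 - 9.
The form in (s + 2) signals a first-shifting-theorem factor e^(-2t).
Since L{cosh(3t)} = s/(s^2 - 9), the inverse is e^(-2*t)*cosh(3*t).

f(t) = exp(-2*t)*cosh(3*t)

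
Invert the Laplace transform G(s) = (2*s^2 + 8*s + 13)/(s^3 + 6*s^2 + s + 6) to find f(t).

Factor the denominator: s^3 + 6*s^2 + s + 6 = (s + 6)*(s^2 + 1).
Partial fraction decomposition gives [1/(s + 6)] + [s/(s^2 + 1)] + [2/(s^2 + 1)].
Invert each term: 1/(s + 6) ↔ e^(-6t); 1·s/(s^2 + 1) ↔ cos(t); 2·1/(s^2 + 1) ↔ 2sin(t).

f(t) = 2*sin(t) + cos(t) + exp(-6*t)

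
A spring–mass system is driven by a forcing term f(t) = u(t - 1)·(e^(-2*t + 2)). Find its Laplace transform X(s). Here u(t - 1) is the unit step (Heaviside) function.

X(s) = exp(-s)/(s + 2)

By the second shifting theorem, L{u(t - c)·g(t - c)} = e^(-cs)·G(s) with c = 1 and G(s) = L{g(t)}.
L{e^(-2t)} = 1/(s + 2).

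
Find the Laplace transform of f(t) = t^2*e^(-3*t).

L{e^(-3t)} = 1/(s + 3).
Then apply L{t^2·g(t)} = (-1)^2 d^2/ds^2[H(s)] with H(s) = 1/(s + 3):
differentiating 2 times and applying the sign gives 2/(s + 3)^3.

2/(s + 3)^3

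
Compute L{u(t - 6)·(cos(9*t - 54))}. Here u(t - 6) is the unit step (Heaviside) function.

s*exp(-6*s)/(s^2 + 81)

By the second shifting theorem, L{u(t - c)·g(t - c)} = e^(-cs)·G(s) with c = 6 and G(s) = L{g(t)}.
L{cos(9t)} = s/(s^2 + 81).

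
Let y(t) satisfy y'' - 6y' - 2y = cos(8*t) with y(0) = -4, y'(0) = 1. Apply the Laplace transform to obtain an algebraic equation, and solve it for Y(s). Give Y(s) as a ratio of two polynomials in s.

Apply the Laplace transform to the equation.
Using L{y''} = s^2 Y - s·y(0) - y'(0) and L{y'} = sY - y(0), with y(0) = -4, y'(0) = 1, the left side becomes (s^2 - 6*s - 2)Y - (-4*s + 25).
The right side is L{cos(8*t)} = s/(s^2 + 64).
So (s^2 - 6*s - 2)Y = s/(s^2 + 64) + (-4*s + 25).
Divide through and combine into a single rational function.

Y(s) = (-4*s^3 + 25*s^2 - 255*s + 1600)/(s^4 - 6*s^3 + 62*s^2 - 384*s - 128)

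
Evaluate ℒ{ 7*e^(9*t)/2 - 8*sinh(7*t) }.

-56/(s^2 - 49) + 7/(2*(s - 9))

The transform is linear, so treat each term independently.
(7/2)·[L{e^(9t)} = 1/(s - 9)]; (-8)·[L{sinh(7t)} = 7/(s^2 - 49)].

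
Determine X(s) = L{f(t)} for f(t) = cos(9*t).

X(s) = s/(s^2 + 81)

L{cos(9t)} = s/(s^2 + 81).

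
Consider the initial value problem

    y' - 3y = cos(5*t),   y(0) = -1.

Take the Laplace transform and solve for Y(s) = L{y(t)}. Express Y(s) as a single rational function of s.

Laplace-transform each side.
The derivative rules (L{y'} = sY - y(0) = sY - (-1)) turn the left side into (s - 3)Y - (-1).
The right side is L{cos(5*t)} = s/(s^2 + 25).
So (s - 3)Y = s/(s^2 + 25) + (-1).
Isolate Y and clear denominators.

Y(s) = (-s^2 + s - 25)/(s^3 - 3*s^2 + 25*s - 75)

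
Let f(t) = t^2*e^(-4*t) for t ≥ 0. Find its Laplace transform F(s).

L{e^(-4t)} = 1/(s + 4).
Then apply L{t^2·g(t)} = (-1)^2 d^2/ds^2[G(s)] with G(s) = 1/(s + 4):
differentiating 2 times and applying the sign gives 2/(s + 4)^3.

F(s) = 2/(s + 4)^3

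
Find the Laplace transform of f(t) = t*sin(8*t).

16*s/(s^2 + 64)^2

L{sin(8t)} = 8/(s^2 + 64).
Then apply L{t·g(t)} = -d/ds[G(s)] with G(s) = 8/(s^2 + 64):
differentiating 1 time and applying the sign gives 16*s/(s^2 + 64)^2.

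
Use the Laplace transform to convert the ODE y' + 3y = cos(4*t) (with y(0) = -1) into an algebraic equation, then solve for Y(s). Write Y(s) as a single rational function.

Y(s) = (-s^2 + s - 16)/(s^3 + 3*s^2 + 16*s + 48)

Laplace-transform each side.
Using L{y'} = sY - y(0) = sY - (-1), the left side becomes (s + 3)Y - (-1).
The right side is L{cos(4*t)} = s/(s^2 + 16).
So (s + 3)Y = s/(s^2 + 16) + (-1).
Divide through and combine into a single rational function.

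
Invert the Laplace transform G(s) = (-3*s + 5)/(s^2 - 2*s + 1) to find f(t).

Factor the denominator: s^2 - 2*s + 1 = (s - 1)^2.
Partial fraction decomposition gives [-3/(s - 1)] + [2/(s - 1)^2].
Invert each term: -3/(s - 1) ↔ -3e^(t); 2/(s - 1)^2 ↔ 2t·e^(t).

f(t) = 2*t*exp(t) - 3*exp(t)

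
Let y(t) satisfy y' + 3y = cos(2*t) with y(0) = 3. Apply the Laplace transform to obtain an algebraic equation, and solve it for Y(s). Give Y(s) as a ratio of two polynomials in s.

Laplace-transform each side.
With L{y'} = sY - y(0) = sY - 3: the LHS transforms to (s + 3)Y - (3).
The right side is L{cos(2*t)} = s/(s^2 + 4).
So (s + 3)Y = s/(s^2 + 4) + (3).
Isolate Y and clear denominators.

Y(s) = (3*s^2 + s + 12)/(s^3 + 3*s^2 + 4*s + 12)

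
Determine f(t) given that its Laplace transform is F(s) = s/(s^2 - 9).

f(t) = cosh(3*t)

Since L{cosh(3t)} = s/(s^2 - 9), the inverse is cosh(3*t).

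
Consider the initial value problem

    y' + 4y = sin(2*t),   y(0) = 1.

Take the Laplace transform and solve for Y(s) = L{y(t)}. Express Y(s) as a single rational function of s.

Y(s) = (s^2 + 6)/(s^3 + 4*s^2 + 4*s + 16)

Take the Laplace transform of both sides.
With L{y'} = sY - y(0) = sY - 1: the LHS transforms to (s + 4)Y - (1).
The right side is L{sin(2*t)} = 2/(s^2 + 4).
So (s + 4)Y = 2/(s^2 + 4) + (1).
Solve for Y(s) and write it as one ratio of polynomials.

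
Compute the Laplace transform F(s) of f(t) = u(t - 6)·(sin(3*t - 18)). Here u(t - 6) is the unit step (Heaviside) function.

F(s) = 3*exp(-6*s)/(s^2 + 9)

By the second shifting theorem, L{u(t - c)·g(t - c)} = e^(-cs)·G(s) with c = 6 and G(s) = L{g(t)}.
L{sin(3t)} = 3/(s^2 + 9).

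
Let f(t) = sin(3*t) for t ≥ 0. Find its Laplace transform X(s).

L{sin(3t)} = 3/(s^2 + 9).

X(s) = 3/(s^2 + 9)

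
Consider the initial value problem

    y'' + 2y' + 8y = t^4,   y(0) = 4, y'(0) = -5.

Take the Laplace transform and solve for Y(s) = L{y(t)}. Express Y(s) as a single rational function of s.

Y(s) = (4*s^6 + 3*s^5 + 24)/(s^7 + 2*s^6 + 8*s^5)

Take the Laplace transform of both sides.
The derivative rules (L{y''} = s^2 Y - s·y(0) - y'(0) and L{y'} = sY - y(0), with y(0) = 4, y'(0) = -5) turn the left side into (s^2 + 2*s + 8)Y - (4*s + 3).
The right side is L{t^4} = 24/s^5.
So (s^2 + 2*s + 8)Y = 24/s^5 + (4*s + 3).
Divide through and combine into a single rational function.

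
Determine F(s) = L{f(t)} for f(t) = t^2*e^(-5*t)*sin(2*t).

L{sin(2t)} = 2/(s^2 + 4).
Multiplying by e^(-5t) shifts s → s + 5, so L{e^(-5*t)*sin(2*t)} = 2/((s + 5)^2 + 4).
Then apply L{t^2·g(t)} = (-1)^2 d^2/ds^2[G(s)] with G(s) = 2/((s + 5)^2 + 4):
differentiating 2 times and applying the sign gives 4*(3*s^2 + 30*s + 71)/(s^2 + 10*s + 29)^3.

F(s) = 4*(3*s^2 + 30*s + 71)/(s^2 + 10*s + 29)^3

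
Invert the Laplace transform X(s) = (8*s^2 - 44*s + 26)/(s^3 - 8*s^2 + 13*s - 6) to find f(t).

f(t) = 2*t*exp(t) + 2*exp(6*t) + 6*exp(t)

Factor the denominator: s^3 - 8*s^2 + 13*s - 6 = (s - 6)*(s - 1)^2.
Partial fraction decomposition gives [6/(s - 1)] + [2/(s - 1)^2] + [2/(s - 6)].
Invert each term: 6/(s - 1) ↔ 6e^(t); 2/(s - 1)^2 ↔ 2t·e^(t); 2/(s - 6) ↔ 2e^(6t).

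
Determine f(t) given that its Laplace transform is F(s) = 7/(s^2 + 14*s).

f(t) = exp(-7*t)*sinh(7*t)

Rewrite the denominator: s^2 + 14*s = (s + 7)^2 - 49.
The form in (s + 7) signals a first-shifting-theorem factor e^(-7t).
Since L{sinh(7t)} = 7/(s^2 - 49), the inverse is e^(-7*t)*sinh(7*t).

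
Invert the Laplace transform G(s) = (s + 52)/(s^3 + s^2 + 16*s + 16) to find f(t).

f(t) = sin(4*t) - 3*cos(4*t) + 3*exp(-t)

Factor the denominator: s^3 + s^2 + 16*s + 16 = (s + 1)*(s^2 + 16).
Partial fraction decomposition gives [3/(s + 1)] + [-3*s/(s^2 + 16)] + [4/(s^2 + 16)].
Invert each term: 3/(s + 1) ↔ 3e^(-t); -3·s/(s^2 + 16) ↔ -3cos(4t); 1·4/(s^2 + 16) ↔ sin(4t).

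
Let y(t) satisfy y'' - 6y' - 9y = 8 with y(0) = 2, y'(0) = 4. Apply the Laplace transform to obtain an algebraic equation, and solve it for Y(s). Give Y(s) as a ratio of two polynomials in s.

Y(s) = (2*s^2 - 8*s + 8)/(s^3 - 6*s^2 - 9*s)

Apply the Laplace transform to the equation.
Using L{y''} = s^2 Y - s·y(0) - y'(0) and L{y'} = sY - y(0), with y(0) = 2, y'(0) = 4, the left side becomes (s^2 - 6*s - 9)Y - (2*s - 8).
The right side is L{8} = 8/s.
So (s^2 - 6*s - 9)Y = 8/s + (2*s - 8).
Divide through and combine into a single rational function.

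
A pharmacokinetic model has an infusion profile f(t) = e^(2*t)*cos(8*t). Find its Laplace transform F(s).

F(s) = (s - 2)/((s - 2)^2 + 64)

L{cos(8t)} = s/(s^2 + 64).
By the first shifting theorem, multiplying by e^(2t) replaces s with s - 2.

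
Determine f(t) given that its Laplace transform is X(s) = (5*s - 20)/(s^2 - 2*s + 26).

Complete the square in the denominator: s^2 - 2*s + 26 = (s - 1)^2 + 5^2.
Split the numerator to match: 5*s - 20 = 5·(s - 1) - 3·5.
Invert each term: 5·(s - 1)/((s - 1)^2 + 25) ↔ 5e^(t)cos(5t); -3·5/((s - 1)^2 + 25) ↔ -3e^(t)sin(5t).

f(t) = -3*exp(t)*sin(5*t) + 5*exp(t)*cos(5*t)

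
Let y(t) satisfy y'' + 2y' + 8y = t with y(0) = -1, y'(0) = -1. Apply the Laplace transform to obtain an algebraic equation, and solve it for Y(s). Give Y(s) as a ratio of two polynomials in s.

Laplace-transform each side.
The derivative rules (L{y''} = s^2 Y - s·y(0) - y'(0) and L{y'} = sY - y(0), with y(0) = -1, y'(0) = -1) turn the left side into (s^2 + 2*s + 8)Y - (-s - 3).
The right side is L{t} = s^(-2).
So (s^2 + 2*s + 8)Y = s^(-2) + (-s - 3).
Divide through and combine into a single rational function.

Y(s) = (-s^3 - 3*s^2 + 1)/(s^4 + 2*s^3 + 8*s^2)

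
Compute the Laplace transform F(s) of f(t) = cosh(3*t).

F(s) = s/(s^2 - 9)

L{cosh(3t)} = s/(s^2 - 9).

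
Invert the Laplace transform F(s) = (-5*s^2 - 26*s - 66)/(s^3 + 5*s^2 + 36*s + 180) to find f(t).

Factor the denominator: s^3 + 5*s^2 + 36*s + 180 = (s + 5)*(s^2 + 36).
Partial fraction decomposition gives [-1/(s + 5)] + [-4*s/(s^2 + 36)] + [-6/(s^2 + 36)].
Invert each term: -1/(s + 5) ↔ -e^(-5t); -4·s/(s^2 + 36) ↔ -4cos(6t); -1·6/(s^2 + 36) ↔ -sin(6t).

f(t) = -sin(6*t) - 4*cos(6*t) - exp(-5*t)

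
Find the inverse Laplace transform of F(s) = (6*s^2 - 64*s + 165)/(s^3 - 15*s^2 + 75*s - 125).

Factor the denominator: s^3 - 15*s^2 + 75*s - 125 = (s - 5)^3.
Partial fraction decomposition gives [6/(s - 5)] + [-4/(s - 5)^2] + [-5/(s - 5)^3].
Invert each term: 6/(s - 5) ↔ 6e^(5t); -4/(s - 5)^2 ↔ -4t·e^(5t); -5/(s - 5)^3 ↔ (-5/2)t^2·e^(5t).

-5*t^2*exp(5*t)/2 - 4*t*exp(5*t) + 6*exp(5*t)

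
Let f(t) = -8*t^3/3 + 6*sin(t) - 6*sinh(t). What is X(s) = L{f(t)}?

X(s) = 6/(s^2 + 1) - 6/(s^2 - 1) - 16/s^4

By linearity of the Laplace transform, transform each term separately.
(6)·[L{sin(t)} = 1/(s^2 + 1)]; (-8/3)·[L{t^3} = 3!/s^4 = 6/s^4]; (-6)·[L{sinh(t)} = 1/(s^2 - 1)].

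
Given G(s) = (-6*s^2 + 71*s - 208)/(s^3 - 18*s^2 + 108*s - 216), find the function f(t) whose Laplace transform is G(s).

f(t) = t^2*exp(6*t) - t*exp(6*t) - 6*exp(6*t)

Factor the denominator: s^3 - 18*s^2 + 108*s - 216 = (s - 6)^3.
Partial fraction decomposition gives [-6/(s - 6)] + [-1/(s - 6)^2] + [2/(s - 6)^3].
Invert each term: -6/(s - 6) ↔ -6e^(6t); -1/(s - 6)^2 ↔ -t·e^(6t); 2/(s - 6)^3 ↔ (1)t^2·e^(6t).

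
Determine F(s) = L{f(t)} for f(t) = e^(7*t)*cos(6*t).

L{cos(6t)} = s/(s^2 + 36).
By the first shifting theorem, multiplying by e^(7t) replaces s with s - 7.

F(s) = (s - 7)/((s - 7)^2 + 36)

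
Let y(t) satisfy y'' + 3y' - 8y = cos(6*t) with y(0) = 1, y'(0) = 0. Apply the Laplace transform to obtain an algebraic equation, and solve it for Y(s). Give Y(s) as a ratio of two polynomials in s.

Y(s) = (s^3 + 3*s^2 + 37*s + 108)/(s^4 + 3*s^3 + 28*s^2 + 108*s - 288)

Laplace-transform each side.
The derivative rules (L{y''} = s^2 Y - s·y(0) - y'(0) and L{y'} = sY - y(0), with y(0) = 1, y'(0) = 0) turn the left side into (s^2 + 3*s - 8)Y - (s + 3).
The right side is L{cos(6*t)} = s/(s^2 + 36).
So (s^2 + 3*s - 8)Y = s/(s^2 + 36) + (s + 3).
Isolate Y and clear denominators.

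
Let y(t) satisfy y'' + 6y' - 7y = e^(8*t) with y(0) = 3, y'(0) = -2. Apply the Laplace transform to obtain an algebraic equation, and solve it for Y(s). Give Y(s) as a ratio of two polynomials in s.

Y(s) = (3*s^2 - 8*s - 127)/(s^3 - 2*s^2 - 55*s + 56)

Apply the Laplace transform to the equation.
The derivative rules (L{y''} = s^2 Y - s·y(0) - y'(0) and L{y'} = sY - y(0), with y(0) = 3, y'(0) = -2) turn the left side into (s^2 + 6*s - 7)Y - (3*s + 16).
The right side is L{e^(8*t)} = 1/(s - 8).
So (s^2 + 6*s - 7)Y = 1/(s - 8) + (3*s + 16).
Isolate Y and clear denominators.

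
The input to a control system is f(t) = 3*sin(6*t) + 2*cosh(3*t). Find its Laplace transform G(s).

Apply the Laplace transform termwise.
(3)·[L{sin(6t)} = 6/(s^2 + 36)]; (2)·[L{cosh(3t)} = s/(s^2 - 9)].

G(s) = 2*s/(s^2 - 9) + 18/(s^2 + 36)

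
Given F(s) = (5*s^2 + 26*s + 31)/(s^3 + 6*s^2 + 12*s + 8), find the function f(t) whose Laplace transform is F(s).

Factor the denominator: s^3 + 6*s^2 + 12*s + 8 = (s + 2)^3.
Partial fraction decomposition gives [5/(s + 2)] + [6/(s + 2)^2] + [-1/(s + 2)^3].
Invert each term: 5/(s + 2) ↔ 5e^(-2t); 6/(s + 2)^2 ↔ 6t·e^(-2t); -1/(s + 2)^3 ↔ (-1/2)t^2·e^(-2t).

f(t) = -t^2*exp(-2*t)/2 + 6*t*exp(-2*t) + 5*exp(-2*t)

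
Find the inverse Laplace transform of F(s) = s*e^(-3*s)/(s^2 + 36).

The factor e^(-3s) signals a time shift by c = 3 (second shifting theorem).
L{cos(6t)} = s/(s^2 + 36), so L^-1{s/(s^2 + 36)} = cos(6*t).
Hence the inverse is u(t - 3) times that function evaluated at t - 3.

Heaviside(t - 3)*(cos(6*t - 18))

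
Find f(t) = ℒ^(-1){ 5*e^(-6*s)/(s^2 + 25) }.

f(t) = Heaviside(t - 6)*(sin(5*t - 30))

The factor e^(-6s) signals a time shift by c = 6 (second shifting theorem).
L{sin(5t)} = 5/(s^2 + 25), so L^-1{5/(s^2 + 25)} = sin(5*t).
Hence the inverse is u(t - 6) times that function evaluated at t - 6.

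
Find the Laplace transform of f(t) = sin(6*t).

L{sin(6t)} = 6/(s^2 + 36).

6/(s^2 + 36)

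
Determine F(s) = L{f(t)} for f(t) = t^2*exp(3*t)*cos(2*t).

F(s) = 2*(s - 3)*(s^2 - 6*s - 3)/(s^2 - 6*s + 13)^3

L{cos(2t)} = s/(s^2 + 4).
Multiplying by e^(3t) shifts s → s - 3, so L{exp(3*t)*cos(2*t)} = (s - 3)/((s - 3)^2 + 4).
Then apply L{t^2·g(t)} = (-1)^2 d^2/ds^2[G(s)] with G(s) = (s - 3)/((s - 3)^2 + 4):
differentiating 2 times and applying the sign gives 2*(s - 3)*(s^2 - 6*s - 3)/(s^2 - 6*s + 13)^3.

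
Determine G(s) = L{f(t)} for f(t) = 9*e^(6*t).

G(s) = 9/(s - 6)

L{9} = 9/s.
By the first shifting theorem, multiplying by e^(6t) replaces s with s - 6.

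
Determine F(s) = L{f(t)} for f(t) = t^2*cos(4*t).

L{cos(4t)} = s/(s^2 + 16).
Then apply L{t^2·g(t)} = (-1)^2 d^2/ds^2[G(s)] with G(s) = s/(s^2 + 16):
differentiating 2 times and applying the sign gives 2*s*(s^2 - 48)/(s^2 + 16)^3.

F(s) = 2*s*(s^2 - 48)/(s^2 + 16)^3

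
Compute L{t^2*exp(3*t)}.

2/(s - 3)^3

L{e^(3t)} = 1/(s - 3).
Then apply L{t^2·g(t)} = (-1)^2 d^2/ds^2[G(s)] with G(s) = 1/(s - 3):
differentiating 2 times and applying the sign gives 2/(s - 3)^3.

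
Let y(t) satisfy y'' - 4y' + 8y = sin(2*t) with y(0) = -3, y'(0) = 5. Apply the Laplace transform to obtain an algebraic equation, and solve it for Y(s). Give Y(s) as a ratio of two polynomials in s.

Y(s) = (-3*s^3 + 17*s^2 - 12*s + 70)/(s^4 - 4*s^3 + 12*s^2 - 16*s + 32)

Take the Laplace transform of both sides.
Using L{y''} = s^2 Y - s·y(0) - y'(0) and L{y'} = sY - y(0), with y(0) = -3, y'(0) = 5, the left side becomes (s^2 - 4*s + 8)Y - (-3*s + 17).
The right side is L{sin(2*t)} = 2/(s^2 + 4).
So (s^2 - 4*s + 8)Y = 2/(s^2 + 4) + (-3*s + 17).
Isolate Y and clear denominators.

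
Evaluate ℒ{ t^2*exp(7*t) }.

2/(s - 7)^3

L{e^(7t)} = 1/(s - 7).
Then apply L{t^2·g(t)} = (-1)^2 d^2/ds^2[H(s)] with H(s) = 1/(s - 7):
differentiating 2 times and applying the sign gives 2/(s - 7)^3.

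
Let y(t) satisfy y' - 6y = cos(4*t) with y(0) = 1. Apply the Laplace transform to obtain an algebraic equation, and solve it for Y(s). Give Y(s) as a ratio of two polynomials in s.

Transform both sides with L{·}.
The derivative rules (L{y'} = sY - y(0) = sY - 1) turn the left side into (s - 6)Y - (1).
The right side is L{cos(4*t)} = s/(s^2 + 16).
So (s - 6)Y = s/(s^2 + 16) + (1).
Divide through and combine into a single rational function.

Y(s) = (s^2 + s + 16)/(s^3 - 6*s^2 + 16*s - 96)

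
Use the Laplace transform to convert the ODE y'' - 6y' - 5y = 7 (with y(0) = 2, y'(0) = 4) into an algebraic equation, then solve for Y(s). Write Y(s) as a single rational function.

Take the Laplace transform of both sides.
The derivative rules (L{y''} = s^2 Y - s·y(0) - y'(0) and L{y'} = sY - y(0), with y(0) = 2, y'(0) = 4) turn the left side into (s^2 - 6*s - 5)Y - (2*s - 8).
The right side is L{7} = 7/s.
So (s^2 - 6*s - 5)Y = 7/s + (2*s - 8).
Solve for Y(s) and write it as one ratio of polynomials.

Y(s) = (2*s^2 - 8*s + 7)/(s^3 - 6*s^2 - 5*s)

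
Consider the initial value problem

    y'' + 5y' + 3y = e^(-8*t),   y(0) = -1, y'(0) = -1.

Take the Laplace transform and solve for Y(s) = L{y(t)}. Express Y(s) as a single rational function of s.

Y(s) = (-s^2 - 14*s - 47)/(s^3 + 13*s^2 + 43*s + 24)

Apply the Laplace transform to the equation.
Using L{y''} = s^2 Y - s·y(0) - y'(0) and L{y'} = sY - y(0), with y(0) = -1, y'(0) = -1, the left side becomes (s^2 + 5*s + 3)Y - (-s - 6).
The right side is L{e^(-8*t)} = 1/(s + 8).
So (s^2 + 5*s + 3)Y = 1/(s + 8) + (-s - 6).
Solve for Y(s) and write it as one ratio of polynomials.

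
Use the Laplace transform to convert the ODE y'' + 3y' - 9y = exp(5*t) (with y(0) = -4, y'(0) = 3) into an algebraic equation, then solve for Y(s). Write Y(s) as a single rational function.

Apply the Laplace transform to the equation.
Using L{y''} = s^2 Y - s·y(0) - y'(0) and L{y'} = sY - y(0), with y(0) = -4, y'(0) = 3, the left side becomes (s^2 + 3*s - 9)Y - (-4*s - 9).
The right side is L{exp(5*t)} = 1/(s - 5).
So (s^2 + 3*s - 9)Y = 1/(s - 5) + (-4*s - 9).
Solve for Y(s) and write it as one ratio of polynomials.

Y(s) = (-4*s^2 + 11*s + 46)/(s^3 - 2*s^2 - 24*s + 45)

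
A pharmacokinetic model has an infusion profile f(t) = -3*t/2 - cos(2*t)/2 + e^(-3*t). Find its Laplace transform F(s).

The transform is linear, so treat each term independently.
L{e^(-3t)} = 1/(s + 3); (-1/2)·[L{cos(2t)} = s/(s^2 + 4)]; (-3/2)·[L{t} = 1!/s^2 = 1/s^2].

F(s) = -s/(2*(s^2 + 4)) + 1/(s + 3) - 3/(2*s^2)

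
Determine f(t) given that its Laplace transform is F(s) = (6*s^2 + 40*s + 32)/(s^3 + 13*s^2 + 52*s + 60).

f(t) = -2*exp(-2*t) + 6*exp(-5*t) + 2*exp(-6*t)

Factor the denominator: s^3 + 13*s^2 + 52*s + 60 = (s + 2)*(s + 5)*(s + 6).
Partial fraction decomposition gives [-2/(s + 2)] + [2/(s + 6)] + [6/(s + 5)].
Invert each term: -2/(s + 2) ↔ -2e^(-2t); 2/(s + 6) ↔ 2e^(-6t); 6/(s + 5) ↔ 6e^(-5t).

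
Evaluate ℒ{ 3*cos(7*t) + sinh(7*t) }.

By linearity of the Laplace transform, transform each term separately.
L{sinh(7t)} = 7/(s^2 - 49); (3)·[L{cos(7t)} = s/(s^2 + 49)].

3*s/(s^2 + 49) + 7/(s^2 - 49)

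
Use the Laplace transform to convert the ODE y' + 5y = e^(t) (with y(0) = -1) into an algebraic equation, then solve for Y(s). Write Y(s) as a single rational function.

Transform both sides with L{·}.
With L{y'} = sY - y(0) = sY - (-1): the LHS transforms to (s + 5)Y - (-1).
The right side is L{e^(t)} = 1/(s - 1).
So (s + 5)Y = 1/(s - 1) + (-1).
Isolate Y and clear denominators.

Y(s) = (-s + 2)/(s^2 + 4*s - 5)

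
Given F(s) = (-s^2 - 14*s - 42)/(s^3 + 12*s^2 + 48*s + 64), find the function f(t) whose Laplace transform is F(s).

Factor the denominator: s^3 + 12*s^2 + 48*s + 64 = (s + 4)^3.
Partial fraction decomposition gives [-1/(s + 4)] + [-6/(s + 4)^2] + [-2/(s + 4)^3].
Invert each term: -1/(s + 4) ↔ -e^(-4t); -6/(s + 4)^2 ↔ -6t·e^(-4t); -2/(s + 4)^3 ↔ (-1)t^2·e^(-4t).

f(t) = -t^2*exp(-4*t) - 6*t*exp(-4*t) - exp(-4*t)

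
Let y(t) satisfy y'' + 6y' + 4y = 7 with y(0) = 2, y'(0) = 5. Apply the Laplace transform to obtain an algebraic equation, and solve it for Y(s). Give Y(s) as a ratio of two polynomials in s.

Apply the Laplace transform to the equation.
The derivative rules (L{y''} = s^2 Y - s·y(0) - y'(0) and L{y'} = sY - y(0), with y(0) = 2, y'(0) = 5) turn the left side into (s^2 + 6*s + 4)Y - (2*s + 17).
The right side is L{7} = 7/s.
So (s^2 + 6*s + 4)Y = 7/s + (2*s + 17).
Isolate Y and clear denominators.

Y(s) = (2*s^2 + 17*s + 7)/(s^3 + 6*s^2 + 4*s)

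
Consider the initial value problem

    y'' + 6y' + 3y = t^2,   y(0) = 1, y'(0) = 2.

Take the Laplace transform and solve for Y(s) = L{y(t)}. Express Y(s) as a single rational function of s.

Laplace-transform each side.
Using L{y''} = s^2 Y - s·y(0) - y'(0) and L{y'} = sY - y(0), with y(0) = 1, y'(0) = 2, the left side becomes (s^2 + 6*s + 3)Y - (s + 8).
The right side is L{t^2} = 2/s^3.
So (s^2 + 6*s + 3)Y = 2/s^3 + (s + 8).
Isolate Y and clear denominators.

Y(s) = (s^4 + 8*s^3 + 2)/(s^5 + 6*s^4 + 3*s^3)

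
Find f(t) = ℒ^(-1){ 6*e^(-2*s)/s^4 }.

The factor e^(-2s) signals a time shift by c = 2 (second shifting theorem).
L{t^3} = 3!/s^4 = 6/s^4, so L^-1{6/s^4} = t^3.
Hence the inverse is u(t - 2) times that function evaluated at t - 2.

f(t) = Heaviside(t - 2)*((t - 2)^3)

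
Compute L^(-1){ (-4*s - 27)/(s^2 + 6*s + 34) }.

Complete the square in the denominator: s^2 + 6*s + 34 = (s + 3)^2 + 5^2.
Split the numerator to match: -4*s - 27 = -4·(s + 3) - 3·5.
Invert each term: -4·(s + 3)/((s + 3)^2 + 25) ↔ -4e^(-3t)cos(5t); -3·5/((s + 3)^2 + 25) ↔ -3e^(-3t)sin(5t).

-3*exp(-3*t)*sin(5*t) - 4*exp(-3*t)*cos(5*t)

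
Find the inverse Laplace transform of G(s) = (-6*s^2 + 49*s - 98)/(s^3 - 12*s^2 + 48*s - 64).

t^2*exp(4*t) + t*exp(4*t) - 6*exp(4*t)

Factor the denominator: s^3 - 12*s^2 + 48*s - 64 = (s - 4)^3.
Partial fraction decomposition gives [-6/(s - 4)] + [(s - 4)^(-2)] + [2/(s - 4)^3].
Invert each term: -6/(s - 4) ↔ -6e^(4t); 1/(s - 4)^2 ↔ t·e^(4t); 2/(s - 4)^3 ↔ (1)t^2·e^(4t).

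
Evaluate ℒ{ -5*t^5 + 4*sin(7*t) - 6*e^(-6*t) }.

Apply the Laplace transform termwise.
(4)·[L{sin(7t)} = 7/(s^2 + 49)]; (-6)·[L{e^(-6t)} = 1/(s + 6)]; (-5)·[L{t^5} = 5!/s^6 = 120/s^6].

28/(s^2 + 49) - 6/(s + 6) - 600/s^6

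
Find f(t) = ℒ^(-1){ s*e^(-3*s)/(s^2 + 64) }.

f(t) = Heaviside(t - 3)*(cos(8*t - 24))

The factor e^(-3s) signals a time shift by c = 3 (second shifting theorem).
L{cos(8t)} = s/(s^2 + 64), so L^-1{s/(s^2 + 64)} = cos(8*t).
Hence the inverse is u(t - 3) times that function evaluated at t - 3.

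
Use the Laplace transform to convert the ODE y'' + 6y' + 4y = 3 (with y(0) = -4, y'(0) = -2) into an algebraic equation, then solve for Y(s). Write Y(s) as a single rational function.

Y(s) = (-4*s^2 - 26*s + 3)/(s^3 + 6*s^2 + 4*s)

Take the Laplace transform of both sides.
With L{y''} = s^2 Y - s·y(0) - y'(0) and L{y'} = sY - y(0), with y(0) = -4, y'(0) = -2: the LHS transforms to (s^2 + 6*s + 4)Y - (-4*s - 26).
The right side is L{3} = 3/s.
So (s^2 + 6*s + 4)Y = 3/s + (-4*s - 26).
Divide through and combine into a single rational function.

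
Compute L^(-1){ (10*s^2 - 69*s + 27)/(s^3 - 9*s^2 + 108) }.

-3*t*exp(6*t) + 6*exp(6*t) + 4*exp(-3*t)

Factor the denominator: s^3 - 9*s^2 + 108 = (s - 6)^2*(s + 3).
Partial fraction decomposition gives [6/(s - 6)] + [-3/(s - 6)^2] + [4/(s + 3)].
Invert each term: 6/(s - 6) ↔ 6e^(6t); -3/(s - 6)^2 ↔ -3t·e^(6t); 4/(s + 3) ↔ 4e^(-3t).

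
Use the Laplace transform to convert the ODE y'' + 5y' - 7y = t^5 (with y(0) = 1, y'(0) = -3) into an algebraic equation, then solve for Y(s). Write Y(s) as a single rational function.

Y(s) = (s^7 + 2*s^6 + 120)/(s^8 + 5*s^7 - 7*s^6)

Apply the Laplace transform to the equation.
Using L{y''} = s^2 Y - s·y(0) - y'(0) and L{y'} = sY - y(0), with y(0) = 1, y'(0) = -3, the left side becomes (s^2 + 5*s - 7)Y - (s + 2).
The right side is L{t^5} = 120/s^6.
So (s^2 + 5*s - 7)Y = 120/s^6 + (s + 2).
Solve for Y(s) and write it as one ratio of polynomials.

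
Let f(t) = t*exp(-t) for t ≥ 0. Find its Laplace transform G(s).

L{e^(-t)} = 1/(s + 1).
Then apply L{t·g(t)} = -d/ds[H(s)] with H(s) = 1/(s + 1):
differentiating 1 time and applying the sign gives (s + 1)^(-2).

G(s) = (s + 1)^(-2)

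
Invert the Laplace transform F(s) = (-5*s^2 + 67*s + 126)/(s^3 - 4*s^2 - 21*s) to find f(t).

f(t) = 5*exp(7*t) - 6 - 4*exp(-3*t)

Factor the denominator: s^3 - 4*s^2 - 21*s = s*(s - 7)*(s + 3).
Partial fraction decomposition gives [-6/s] + [-4/(s + 3)] + [5/(s - 7)].
Invert each term: -6/(s - 0) ↔ -6e^(0t); -4/(s + 3) ↔ -4e^(-3t); 5/(s - 7) ↔ 5e^(7t).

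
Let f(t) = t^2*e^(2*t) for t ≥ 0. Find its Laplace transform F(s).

F(s) = 2/(s - 2)^3

L{e^(2t)} = 1/(s - 2).
Then apply L{t^2·g(t)} = (-1)^2 d^2/ds^2[G(s)] with G(s) = 1/(s - 2):
differentiating 2 times and applying the sign gives 2/(s - 2)^3.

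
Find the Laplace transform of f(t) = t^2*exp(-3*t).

2/(s + 3)^3

L{e^(-3t)} = 1/(s + 3).
Then apply L{t^2·g(t)} = (-1)^2 d^2/ds^2[G(s)] with G(s) = 1/(s + 3):
differentiating 2 times and applying the sign gives 2/(s + 3)^3.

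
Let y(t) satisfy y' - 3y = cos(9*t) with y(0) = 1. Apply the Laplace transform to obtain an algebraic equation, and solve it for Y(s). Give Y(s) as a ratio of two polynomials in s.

Y(s) = (s^2 + s + 81)/(s^3 - 3*s^2 + 81*s - 243)

Transform both sides with L{·}.
Using L{y'} = sY - y(0) = sY - 1, the left side becomes (s - 3)Y - (1).
The right side is L{cos(9*t)} = s/(s^2 + 81).
So (s - 3)Y = s/(s^2 + 81) + (1).
Divide through and combine into a single rational function.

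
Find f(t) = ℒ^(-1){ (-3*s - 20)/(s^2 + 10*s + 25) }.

Factor the denominator: s^2 + 10*s + 25 = (s + 5)^2.
Partial fraction decomposition gives [-3/(s + 5)] + [-5/(s + 5)^2].
Invert each term: -3/(s + 5) ↔ -3e^(-5t); -5/(s + 5)^2 ↔ -5t·e^(-5t).

f(t) = -5*t*exp(-5*t) - 3*exp(-5*t)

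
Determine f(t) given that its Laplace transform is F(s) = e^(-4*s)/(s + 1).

f(t) = Heaviside(t - 4)*(exp(-t + 4))

The factor e^(-4s) signals a time shift by c = 4 (second shifting theorem).
L{e^(-t)} = 1/(s + 1), so L^-1{1/(s + 1)} = e^(-t).
Hence the inverse is u(t - 4) times that function evaluated at t - 4.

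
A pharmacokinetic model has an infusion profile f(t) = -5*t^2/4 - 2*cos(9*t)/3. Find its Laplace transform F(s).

F(s) = -2*s/(3*(s^2 + 81)) - 5/(2*s^3)

The transform is linear, so treat each term independently.
(-2/3)·[L{cos(9t)} = s/(s^2 + 81)]; (-5/4)·[L{t^2} = 2!/s^3 = 2/s^3].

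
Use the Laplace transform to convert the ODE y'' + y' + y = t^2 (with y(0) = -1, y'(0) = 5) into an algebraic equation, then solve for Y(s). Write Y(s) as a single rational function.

Apply the Laplace transform to the equation.
With L{y''} = s^2 Y - s·y(0) - y'(0) and L{y'} = sY - y(0), with y(0) = -1, y'(0) = 5: the LHS transforms to (s^2 + s + 1)Y - (-s + 4).
The right side is L{t^2} = 2/s^3.
So (s^2 + s + 1)Y = 2/s^3 + (-s + 4).
Isolate Y and clear denominators.

Y(s) = (-s^4 + 4*s^3 + 2)/(s^5 + s^4 + s^3)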